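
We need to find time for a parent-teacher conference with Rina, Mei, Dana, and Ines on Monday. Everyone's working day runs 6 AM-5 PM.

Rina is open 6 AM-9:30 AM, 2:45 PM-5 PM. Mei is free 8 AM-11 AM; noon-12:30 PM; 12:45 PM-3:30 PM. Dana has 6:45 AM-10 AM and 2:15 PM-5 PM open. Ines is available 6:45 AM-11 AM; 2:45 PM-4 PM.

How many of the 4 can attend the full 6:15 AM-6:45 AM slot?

Rina can make the full 06:15-06:45 slot — that's 1.

1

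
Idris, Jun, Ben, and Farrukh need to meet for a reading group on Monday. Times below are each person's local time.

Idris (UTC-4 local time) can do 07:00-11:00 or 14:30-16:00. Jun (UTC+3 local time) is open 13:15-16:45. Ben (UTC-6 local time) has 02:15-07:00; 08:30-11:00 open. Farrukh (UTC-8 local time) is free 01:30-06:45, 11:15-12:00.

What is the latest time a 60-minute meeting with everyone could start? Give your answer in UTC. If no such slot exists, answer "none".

Idris in UTC: 11:00-15:00, 18:30-20:00 (add 4h to convert from UTC-4).
Jun in UTC: 10:15-13:45 (subtract 3h to convert from UTC+3).
Ben in UTC: 08:15-13:00, 14:30-17:00 (add 6h to convert from UTC-6).
Farrukh in UTC: 09:30-14:45, 19:15-20:00 (add 8h to convert from UTC-8).
Idris ∩ Jun: 11:00-13:45.
Idris ∩ Jun ∩ Ben: 11:00-13:00.
Idris ∩ Jun ∩ Ben ∩ Farrukh: 11:00-13:00.
The last common window of at least 60 minutes is 11:00-13:00; a 60-minute meeting can start as late as 12:00 and still end by 13:00.

12:00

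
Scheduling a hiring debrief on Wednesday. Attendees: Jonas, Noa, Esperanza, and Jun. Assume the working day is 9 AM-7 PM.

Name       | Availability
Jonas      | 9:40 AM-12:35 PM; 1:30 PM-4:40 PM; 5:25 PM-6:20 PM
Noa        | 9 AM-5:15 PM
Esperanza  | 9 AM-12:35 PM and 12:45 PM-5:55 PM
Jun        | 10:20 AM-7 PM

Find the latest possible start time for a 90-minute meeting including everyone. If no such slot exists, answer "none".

15:10

Jonas ∩ Noa: 09:40-12:35, 13:30-16:40.
Jonas ∩ Noa ∩ Esperanza: 09:40-12:35, 13:30-16:40.
Jonas ∩ Noa ∩ Esperanza ∩ Jun: 10:20-12:35, 13:30-16:40.
The last common window of at least 90 minutes is 13:30-16:40; a 90-minute meeting can start as late as 15:10 and still end by 16:40.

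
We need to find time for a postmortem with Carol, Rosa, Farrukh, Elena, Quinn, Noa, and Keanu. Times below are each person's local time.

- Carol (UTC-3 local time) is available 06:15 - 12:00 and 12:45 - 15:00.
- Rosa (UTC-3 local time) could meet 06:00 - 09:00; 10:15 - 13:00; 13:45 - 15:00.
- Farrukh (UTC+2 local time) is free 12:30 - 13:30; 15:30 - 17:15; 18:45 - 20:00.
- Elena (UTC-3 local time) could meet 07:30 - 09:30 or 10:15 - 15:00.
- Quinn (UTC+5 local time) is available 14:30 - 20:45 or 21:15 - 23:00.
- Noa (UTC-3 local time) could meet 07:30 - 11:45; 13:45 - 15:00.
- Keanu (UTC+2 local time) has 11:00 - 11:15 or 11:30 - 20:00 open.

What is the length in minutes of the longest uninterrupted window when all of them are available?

75

Carol in UTC: 09:15-15:00, 15:45-18:00 (add 3h to convert from UTC-3).
Rosa in UTC: 09:00-12:00, 13:15-16:00, 16:45-18:00 (add 3h to convert from UTC-3).
Farrukh in UTC: 10:30-11:30, 13:30-15:15, 16:45-18:00 (subtract 2h to convert from UTC+2).
Elena in UTC: 10:30-12:30, 13:15-18:00 (add 3h to convert from UTC-3).
Quinn in UTC: 09:30-15:45, 16:15-18:00 (subtract 5h to convert from UTC+5).
Noa in UTC: 10:30-14:45, 16:45-18:00 (add 3h to convert from UTC-3).
Keanu in UTC: 09:00-09:15, 09:30-18:00 (subtract 2h to convert from UTC+2).
Carol ∩ Rosa: 09:15-12:00, 13:15-15:00, 15:45-16:00, 16:45-18:00.
Carol ∩ Rosa ∩ Farrukh: 10:30-11:30, 13:30-15:00, 16:45-18:00.
Carol ∩ Rosa ∩ Farrukh ∩ Elena: 10:30-11:30, 13:30-15:00, 16:45-18:00.
Carol ∩ Rosa ∩ Farrukh ∩ Elena ∩ Quinn: 10:30-11:30, 13:30-15:00, 16:45-18:00.
Carol ∩ Rosa ∩ Farrukh ∩ Elena ∩ Quinn ∩ Noa: 10:30-11:30, 13:30-14:45, 16:45-18:00.
Carol ∩ Rosa ∩ Farrukh ∩ Elena ∩ Quinn ∩ Noa ∩ Keanu: 10:30-11:30, 13:30-14:45, 16:45-18:00.
The longest is 13:30-14:45 at 75 minutes.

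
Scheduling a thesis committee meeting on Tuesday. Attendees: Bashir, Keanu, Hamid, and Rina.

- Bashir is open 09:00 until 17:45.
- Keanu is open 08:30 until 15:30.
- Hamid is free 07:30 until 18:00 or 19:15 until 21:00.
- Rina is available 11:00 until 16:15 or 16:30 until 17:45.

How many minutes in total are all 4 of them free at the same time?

Bashir ∩ Keanu: 09:00-15:30.
Bashir ∩ Keanu ∩ Hamid: 09:00-15:30.
Bashir ∩ Keanu ∩ Hamid ∩ Rina: 11:00-15:30.
Those are the intersection windows.
That's a single block of 270 minutes.

270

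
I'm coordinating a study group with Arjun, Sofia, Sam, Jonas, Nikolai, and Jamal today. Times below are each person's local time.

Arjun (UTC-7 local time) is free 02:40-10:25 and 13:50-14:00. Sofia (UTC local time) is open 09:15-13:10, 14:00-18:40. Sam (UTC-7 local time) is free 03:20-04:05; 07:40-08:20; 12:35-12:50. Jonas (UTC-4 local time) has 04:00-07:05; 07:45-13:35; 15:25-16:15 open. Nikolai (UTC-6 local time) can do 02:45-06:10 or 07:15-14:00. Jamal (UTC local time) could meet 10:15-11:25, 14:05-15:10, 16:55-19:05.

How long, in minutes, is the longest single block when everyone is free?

45

Arjun in UTC: 09:40-17:25, 20:50-21:00 (add 7h to convert from UTC-7).
Sofia in UTC: 09:15-13:10, 14:00-18:40.
Sam in UTC: 10:20-11:05, 14:40-15:20, 19:35-19:50 (add 7h to convert from UTC-7).
Jonas in UTC: 08:00-11:05, 11:45-17:35, 19:25-20:15 (add 4h to convert from UTC-4).
Nikolai in UTC: 08:45-12:10, 13:15-20:00 (add 6h to convert from UTC-6).
Jamal in UTC: 10:15-11:25, 14:05-15:10, 16:55-19:05.
Arjun ∩ Sofia: 09:40-13:10, 14:00-17:25.
Arjun ∩ Sofia ∩ Sam: 10:20-11:05, 14:40-15:20.
Arjun ∩ Sofia ∩ Sam ∩ Jonas: 10:20-11:05, 14:40-15:20.
Arjun ∩ Sofia ∩ Sam ∩ Jonas ∩ Nikolai: 10:20-11:05, 14:40-15:20.
Arjun ∩ Sofia ∩ Sam ∩ Jonas ∩ Nikolai ∩ Jamal: 10:20-11:05, 14:40-15:10.
Those are the intersection windows.
The longest is 10:20-11:05 at 45 minutes.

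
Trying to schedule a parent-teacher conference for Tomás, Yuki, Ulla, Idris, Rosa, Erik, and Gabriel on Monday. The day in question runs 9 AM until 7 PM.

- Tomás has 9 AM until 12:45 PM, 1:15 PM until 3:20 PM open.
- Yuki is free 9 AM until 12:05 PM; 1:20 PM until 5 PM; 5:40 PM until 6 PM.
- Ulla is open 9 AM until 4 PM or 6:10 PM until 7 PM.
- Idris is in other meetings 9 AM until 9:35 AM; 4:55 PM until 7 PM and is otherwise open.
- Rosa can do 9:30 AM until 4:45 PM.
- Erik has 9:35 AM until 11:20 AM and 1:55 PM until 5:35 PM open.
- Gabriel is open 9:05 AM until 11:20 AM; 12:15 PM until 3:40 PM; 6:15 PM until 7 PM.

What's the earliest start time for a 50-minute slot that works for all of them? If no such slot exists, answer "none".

Tomás free: 09:00-12:45, 13:15-15:20.
Yuki free: 09:00-12:05, 13:20-17:00, 17:40-18:00.
Ulla free: 09:00-16:00, 18:10-19:00.
Idris free: 09:35-16:55 (invert busy blocks within the working day).
Rosa free: 09:30-16:45.
Erik free: 09:35-11:20, 13:55-17:35.
Gabriel free: 09:05-11:20, 12:15-15:40, 18:15-19:00.
Tomás ∩ Yuki: 09:00-12:05, 13:20-15:20.
Tomás ∩ Yuki ∩ Ulla: 09:00-12:05, 13:20-15:20.
Tomás ∩ Yuki ∩ Ulla ∩ Idris: 09:35-12:05, 13:20-15:20.
Tomás ∩ Yuki ∩ Ulla ∩ Idris ∩ Rosa: 09:35-12:05, 13:20-15:20.
Tomás ∩ Yuki ∩ Ulla ∩ Idris ∩ Rosa ∩ Erik: 09:35-11:20, 13:55-15:20.
Tomás ∩ Yuki ∩ Ulla ∩ Idris ∩ Rosa ∩ Erik ∩ Gabriel: 09:35-11:20, 13:55-15:20.
The first common window of at least 50 minutes is 09:35-11:20, so the earliest start is 09:35.

09:35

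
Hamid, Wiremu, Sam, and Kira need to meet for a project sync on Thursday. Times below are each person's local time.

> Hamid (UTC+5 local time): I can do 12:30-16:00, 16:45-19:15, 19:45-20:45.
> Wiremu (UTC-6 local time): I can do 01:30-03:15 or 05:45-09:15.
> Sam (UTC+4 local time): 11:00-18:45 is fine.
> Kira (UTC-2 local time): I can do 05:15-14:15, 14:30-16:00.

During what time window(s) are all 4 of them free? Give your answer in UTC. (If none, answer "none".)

07:30-09:15, 11:45-14:15

Hamid in UTC: 07:30-11:00, 11:45-14:15, 14:45-15:45 (subtract 5h to convert from UTC+5).
Wiremu in UTC: 07:30-09:15, 11:45-15:15 (add 6h to convert from UTC-6).
Sam in UTC: 07:00-14:45 (subtract 4h to convert from UTC+4).
Kira in UTC: 07:15-16:15, 16:30-18:00 (add 2h to convert from UTC-2).
Hamid ∩ Wiremu: 07:30-09:15, 11:45-14:15, 14:45-15:15.
Hamid ∩ Wiremu ∩ Sam: 07:30-09:15, 11:45-14:15.
Hamid ∩ Wiremu ∩ Sam ∩ Kira: 07:30-09:15, 11:45-14:15.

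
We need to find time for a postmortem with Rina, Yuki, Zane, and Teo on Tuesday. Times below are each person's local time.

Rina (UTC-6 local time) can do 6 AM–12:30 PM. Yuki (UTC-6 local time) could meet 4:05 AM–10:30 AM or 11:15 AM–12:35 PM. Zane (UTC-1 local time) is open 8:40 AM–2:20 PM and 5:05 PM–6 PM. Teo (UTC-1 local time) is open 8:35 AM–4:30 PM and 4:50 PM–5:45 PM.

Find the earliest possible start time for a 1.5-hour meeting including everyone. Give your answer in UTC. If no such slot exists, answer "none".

Rina in UTC: 12:00-18:30 (add 6h to convert from UTC-6).
Yuki in UTC: 10:05-16:30, 17:15-18:35 (add 6h to convert from UTC-6).
Zane in UTC: 09:40-15:20, 18:05-19:00 (add 1h to convert from UTC-1).
Teo in UTC: 09:35-17:30, 17:50-18:45 (add 1h to convert from UTC-1).
Rina ∩ Yuki: 12:00-16:30, 17:15-18:30.
Rina ∩ Yuki ∩ Zane: 12:00-15:20, 18:05-18:30.
Rina ∩ Yuki ∩ Zane ∩ Teo: 12:00-15:20, 18:05-18:30.
The first common window of at least 90 minutes is 12:00-15:20, so the earliest start is 12:00.

12:00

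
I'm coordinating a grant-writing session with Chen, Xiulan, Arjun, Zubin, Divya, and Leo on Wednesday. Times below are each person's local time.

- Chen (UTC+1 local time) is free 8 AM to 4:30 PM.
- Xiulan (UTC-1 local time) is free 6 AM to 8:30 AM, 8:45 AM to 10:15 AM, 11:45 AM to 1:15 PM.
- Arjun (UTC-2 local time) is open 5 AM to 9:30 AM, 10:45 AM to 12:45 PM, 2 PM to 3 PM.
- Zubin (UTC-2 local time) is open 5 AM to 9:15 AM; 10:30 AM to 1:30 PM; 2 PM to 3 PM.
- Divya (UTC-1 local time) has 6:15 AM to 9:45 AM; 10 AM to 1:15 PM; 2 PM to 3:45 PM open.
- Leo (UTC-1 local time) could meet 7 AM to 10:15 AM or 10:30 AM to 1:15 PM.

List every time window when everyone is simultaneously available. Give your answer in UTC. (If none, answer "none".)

08:00-09:30, 09:45-10:45, 11:00-11:15, 12:45-14:15

Chen in UTC: 07:00-15:30 (subtract 1h to convert from UTC+1).
Xiulan in UTC: 07:00-09:30, 09:45-11:15, 12:45-14:15 (add 1h to convert from UTC-1).
Arjun in UTC: 07:00-11:30, 12:45-14:45, 16:00-17:00 (add 2h to convert from UTC-2).
Zubin in UTC: 07:00-11:15, 12:30-15:30, 16:00-17:00 (add 2h to convert from UTC-2).
Divya in UTC: 07:15-10:45, 11:00-14:15, 15:00-16:45 (add 1h to convert from UTC-1).
Leo in UTC: 08:00-11:15, 11:30-14:15 (add 1h to convert from UTC-1).
Chen ∩ Xiulan: 07:00-09:30, 09:45-11:15, 12:45-14:15.
Chen ∩ Xiulan ∩ Arjun: 07:00-09:30, 09:45-11:15, 12:45-14:15.
Chen ∩ Xiulan ∩ Arjun ∩ Zubin: 07:00-09:30, 09:45-11:15, 12:45-14:15.
Chen ∩ Xiulan ∩ Arjun ∩ Zubin ∩ Divya: 07:15-09:30, 09:45-10:45, 11:00-11:15, 12:45-14:15.
Chen ∩ Xiulan ∩ Arjun ∩ Zubin ∩ Divya ∩ Leo: 08:00-09:30, 09:45-10:45, 11:00-11:15, 12:45-14:15.
So the common availability across everyone is 08:00-09:30, 09:45-10:45, 11:00-11:15, 12:45-14:15.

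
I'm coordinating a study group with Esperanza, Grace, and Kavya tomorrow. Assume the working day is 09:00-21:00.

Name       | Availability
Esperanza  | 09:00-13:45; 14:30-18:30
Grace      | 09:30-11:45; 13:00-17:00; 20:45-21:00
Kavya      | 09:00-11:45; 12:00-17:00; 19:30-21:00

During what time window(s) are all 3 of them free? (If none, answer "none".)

09:30-11:45, 13:00-13:45, 14:30-17:00

Esperanza ∩ Grace: 09:30-11:45, 13:00-13:45, 14:30-17:00.
Esperanza ∩ Grace ∩ Kavya: 09:30-11:45, 13:00-13:45, 14:30-17:00.
So the common availability across everyone is 09:30-11:45, 13:00-13:45, 14:30-17:00.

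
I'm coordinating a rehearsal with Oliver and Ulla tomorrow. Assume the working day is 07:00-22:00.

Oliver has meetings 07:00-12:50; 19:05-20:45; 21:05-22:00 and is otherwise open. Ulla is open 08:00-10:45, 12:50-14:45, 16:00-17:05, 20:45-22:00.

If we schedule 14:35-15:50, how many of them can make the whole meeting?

Oliver free: 12:50-19:05, 20:45-21:05 (invert busy blocks within the working day).
Ulla free: 08:00-10:45, 12:50-14:45, 16:00-17:05, 20:45-22:00.
Oliver can make the full 14:35-15:50 slot — that's 1.

1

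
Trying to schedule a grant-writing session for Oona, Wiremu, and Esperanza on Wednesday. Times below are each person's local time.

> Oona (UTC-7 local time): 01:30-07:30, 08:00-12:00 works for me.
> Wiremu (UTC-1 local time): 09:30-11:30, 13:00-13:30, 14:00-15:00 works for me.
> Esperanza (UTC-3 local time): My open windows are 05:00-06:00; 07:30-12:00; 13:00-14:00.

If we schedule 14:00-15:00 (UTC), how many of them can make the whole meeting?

Oona in UTC: 08:30-14:30, 15:00-19:00 (add 7h to convert from UTC-7).
Wiremu in UTC: 10:30-12:30, 14:00-14:30, 15:00-16:00 (add 1h to convert from UTC-1).
Esperanza in UTC: 08:00-09:00, 10:30-15:00, 16:00-17:00 (add 3h to convert from UTC-3).
Esperanza can make the full 14:00-15:00 slot — that's 1.

1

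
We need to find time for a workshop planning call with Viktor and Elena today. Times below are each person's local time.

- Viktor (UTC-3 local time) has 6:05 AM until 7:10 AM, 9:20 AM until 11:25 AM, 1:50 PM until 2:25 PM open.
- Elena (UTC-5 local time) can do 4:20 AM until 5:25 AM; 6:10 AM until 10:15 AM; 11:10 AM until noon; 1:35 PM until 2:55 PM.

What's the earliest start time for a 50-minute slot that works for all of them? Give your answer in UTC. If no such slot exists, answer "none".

Viktor in UTC: 09:05-10:10, 12:20-14:25, 16:50-17:25 (add 3h to convert from UTC-3).
Elena in UTC: 09:20-10:25, 11:10-15:15, 16:10-17:00, 18:35-19:55 (add 5h to convert from UTC-5).
Viktor ∩ Elena: 09:20-10:10, 12:20-14:25, 16:50-17:00.
Those are the intersection windows.
The first common window of at least 50 minutes is 09:20-10:10, so the earliest start is 09:20.

09:20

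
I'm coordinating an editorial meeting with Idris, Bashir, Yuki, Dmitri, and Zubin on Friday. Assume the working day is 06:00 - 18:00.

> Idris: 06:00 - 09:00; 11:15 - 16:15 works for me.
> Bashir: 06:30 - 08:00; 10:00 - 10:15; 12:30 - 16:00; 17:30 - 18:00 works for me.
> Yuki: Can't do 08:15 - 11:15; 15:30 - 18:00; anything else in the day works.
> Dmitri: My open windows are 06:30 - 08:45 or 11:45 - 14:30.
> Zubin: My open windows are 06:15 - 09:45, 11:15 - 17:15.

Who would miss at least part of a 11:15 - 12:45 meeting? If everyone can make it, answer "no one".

Bashir, Dmitri

Idris free: 06:00-09:00, 11:15-16:15.
Bashir free: 06:30-08:00, 10:00-10:15, 12:30-16:00, 17:30-18:00.
Yuki free: 06:00-08:15, 11:15-15:30 (invert busy blocks within the working day).
Dmitri free: 06:30-08:45, 11:45-14:30.
Zubin free: 06:15-09:45, 11:15-17:15.
Idris: free for 11:15-12:45. Bashir: not fully free for 11:15-12:45. Yuki: free for 11:15-12:45. Dmitri: not fully free for 11:15-12:45. Zubin: free for 11:15-12:45.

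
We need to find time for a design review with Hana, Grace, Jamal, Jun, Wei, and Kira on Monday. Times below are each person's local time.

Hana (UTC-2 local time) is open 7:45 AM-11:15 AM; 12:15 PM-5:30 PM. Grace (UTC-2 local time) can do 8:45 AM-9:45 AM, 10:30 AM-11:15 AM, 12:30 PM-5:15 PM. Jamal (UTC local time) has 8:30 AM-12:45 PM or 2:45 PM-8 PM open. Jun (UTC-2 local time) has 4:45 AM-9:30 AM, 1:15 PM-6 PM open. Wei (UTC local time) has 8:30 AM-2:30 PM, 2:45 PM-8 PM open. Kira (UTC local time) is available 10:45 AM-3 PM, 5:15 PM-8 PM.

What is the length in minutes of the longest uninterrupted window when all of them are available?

120

Hana in UTC: 09:45-13:15, 14:15-19:30 (add 2h to convert from UTC-2).
Grace in UTC: 10:45-11:45, 12:30-13:15, 14:30-19:15 (add 2h to convert from UTC-2).
Jamal in UTC: 08:30-12:45, 14:45-20:00.
Jun in UTC: 06:45-11:30, 15:15-20:00 (add 2h to convert from UTC-2).
Wei in UTC: 08:30-14:30, 14:45-20:00.
Kira in UTC: 10:45-15:00, 17:15-20:00.
Hana ∩ Grace: 10:45-11:45, 12:30-13:15, 14:30-19:15.
Hana ∩ Grace ∩ Jamal: 10:45-11:45, 12:30-12:45, 14:45-19:15.
Hana ∩ Grace ∩ Jamal ∩ Jun: 10:45-11:30, 15:15-19:15.
Hana ∩ Grace ∩ Jamal ∩ Jun ∩ Wei: 10:45-11:30, 15:15-19:15.
Hana ∩ Grace ∩ Jamal ∩ Jun ∩ Wei ∩ Kira: 10:45-11:30, 17:15-19:15.
The longest is 17:15-19:15 at 120 minutes.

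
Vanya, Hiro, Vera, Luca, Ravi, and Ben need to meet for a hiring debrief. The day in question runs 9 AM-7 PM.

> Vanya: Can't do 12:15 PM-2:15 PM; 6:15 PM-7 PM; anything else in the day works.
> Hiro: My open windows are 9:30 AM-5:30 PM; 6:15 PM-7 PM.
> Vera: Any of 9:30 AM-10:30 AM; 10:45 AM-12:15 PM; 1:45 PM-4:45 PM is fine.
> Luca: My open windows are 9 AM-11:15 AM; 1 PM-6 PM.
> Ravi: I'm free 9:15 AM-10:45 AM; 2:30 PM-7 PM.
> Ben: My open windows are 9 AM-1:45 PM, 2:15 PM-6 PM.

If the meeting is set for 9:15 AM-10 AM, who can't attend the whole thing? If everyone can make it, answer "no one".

Vanya free: 09:00-12:15, 14:15-18:15 (invert busy blocks within the working day).
Hiro free: 09:30-17:30, 18:15-19:00.
Vera free: 09:30-10:30, 10:45-12:15, 13:45-16:45.
Luca free: 09:00-11:15, 13:00-18:00.
Ravi free: 09:15-10:45, 14:30-19:00.
Ben free: 09:00-13:45, 14:15-18:00.
Vanya: free for 09:15-10:00. Hiro: not fully free for 09:15-10:00. Vera: not fully free for 09:15-10:00. Luca: free for 09:15-10:00. Ravi: free for 09:15-10:00. Ben: free for 09:15-10:00.

Hiro, Vera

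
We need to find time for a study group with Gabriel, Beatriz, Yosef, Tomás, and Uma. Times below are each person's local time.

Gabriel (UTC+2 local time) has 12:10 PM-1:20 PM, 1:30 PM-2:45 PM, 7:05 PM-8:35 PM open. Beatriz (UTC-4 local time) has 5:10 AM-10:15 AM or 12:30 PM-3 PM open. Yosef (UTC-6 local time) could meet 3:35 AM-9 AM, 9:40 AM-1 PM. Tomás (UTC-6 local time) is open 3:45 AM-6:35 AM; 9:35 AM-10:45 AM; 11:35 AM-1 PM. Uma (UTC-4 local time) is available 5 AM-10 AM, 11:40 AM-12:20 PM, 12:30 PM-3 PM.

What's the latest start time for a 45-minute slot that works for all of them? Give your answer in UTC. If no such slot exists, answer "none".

17:50

Gabriel in UTC: 10:10-11:20, 11:30-12:45, 17:05-18:35 (subtract 2h to convert from UTC+2).
Beatriz in UTC: 09:10-14:15, 16:30-19:00 (add 4h to convert from UTC-4).
Yosef in UTC: 09:35-15:00, 15:40-19:00 (add 6h to convert from UTC-6).
Tomás in UTC: 09:45-12:35, 15:35-16:45, 17:35-19:00 (add 6h to convert from UTC-6).
Uma in UTC: 09:00-14:00, 15:40-16:20, 16:30-19:00 (add 4h to convert from UTC-4).
Gabriel ∩ Beatriz: 10:10-11:20, 11:30-12:45, 17:05-18:35.
Gabriel ∩ Beatriz ∩ Yosef: 10:10-11:20, 11:30-12:45, 17:05-18:35.
Gabriel ∩ Beatriz ∩ Yosef ∩ Tomás: 10:10-11:20, 11:30-12:35, 17:35-18:35.
Gabriel ∩ Beatriz ∩ Yosef ∩ Tomás ∩ Uma: 10:10-11:20, 11:30-12:35, 17:35-18:35.
The last common window of at least 45 minutes is 17:35-18:35; a 45-minute meeting can start as late as 17:50 and still end by 18:35.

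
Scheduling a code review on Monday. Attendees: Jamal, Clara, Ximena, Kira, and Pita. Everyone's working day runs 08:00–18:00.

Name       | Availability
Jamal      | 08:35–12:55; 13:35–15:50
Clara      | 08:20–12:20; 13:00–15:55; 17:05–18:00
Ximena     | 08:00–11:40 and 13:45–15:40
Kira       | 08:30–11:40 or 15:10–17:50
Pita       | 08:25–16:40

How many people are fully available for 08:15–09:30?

Ximena can make the full 08:15-09:30 slot — that's 1.

1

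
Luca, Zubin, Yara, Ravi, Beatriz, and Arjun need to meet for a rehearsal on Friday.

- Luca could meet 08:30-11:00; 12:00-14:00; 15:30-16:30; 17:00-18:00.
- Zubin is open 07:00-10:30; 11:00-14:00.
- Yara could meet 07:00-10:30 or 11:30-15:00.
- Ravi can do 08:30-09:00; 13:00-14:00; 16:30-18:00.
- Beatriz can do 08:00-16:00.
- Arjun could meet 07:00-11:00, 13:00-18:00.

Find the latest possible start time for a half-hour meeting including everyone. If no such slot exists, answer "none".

Luca ∩ Zubin: 08:30-10:30, 12:00-14:00.
Luca ∩ Zubin ∩ Yara: 08:30-10:30, 12:00-14:00.
Luca ∩ Zubin ∩ Yara ∩ Ravi: 08:30-09:00, 13:00-14:00.
Luca ∩ Zubin ∩ Yara ∩ Ravi ∩ Beatriz: 08:30-09:00, 13:00-14:00.
Luca ∩ Zubin ∩ Yara ∩ Ravi ∩ Beatriz ∩ Arjun: 08:30-09:00, 13:00-14:00.
The last common window of at least 30 minutes is 13:00-14:00; a 30-minute meeting can start as late as 13:30 and still end by 14:00.

13:30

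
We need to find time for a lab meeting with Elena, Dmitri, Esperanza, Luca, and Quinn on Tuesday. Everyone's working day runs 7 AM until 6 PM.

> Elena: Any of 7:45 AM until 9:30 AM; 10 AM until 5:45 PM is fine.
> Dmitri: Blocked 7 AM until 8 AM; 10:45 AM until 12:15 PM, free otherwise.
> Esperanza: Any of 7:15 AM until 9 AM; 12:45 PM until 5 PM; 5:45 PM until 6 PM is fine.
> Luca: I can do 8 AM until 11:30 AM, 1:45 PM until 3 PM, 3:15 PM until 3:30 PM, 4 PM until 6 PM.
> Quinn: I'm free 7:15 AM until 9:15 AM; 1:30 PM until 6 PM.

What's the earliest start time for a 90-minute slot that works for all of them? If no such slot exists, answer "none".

Elena free: 07:45-09:30, 10:00-17:45.
Dmitri free: 08:00-10:45, 12:15-18:00 (invert busy blocks within the working day).
Esperanza free: 07:15-09:00, 12:45-17:00, 17:45-18:00.
Luca free: 08:00-11:30, 13:45-15:00, 15:15-15:30, 16:00-18:00.
Quinn free: 07:15-09:15, 13:30-18:00.
Elena ∩ Dmitri: 08:00-09:30, 10:00-10:45, 12:15-17:45.
Elena ∩ Dmitri ∩ Esperanza: 08:00-09:00, 12:45-17:00.
Elena ∩ Dmitri ∩ Esperanza ∩ Luca: 08:00-09:00, 13:45-15:00, 15:15-15:30, 16:00-17:00.
Elena ∩ Dmitri ∩ Esperanza ∩ Luca ∩ Quinn: 08:00-09:00, 13:45-15:00, 15:15-15:30, 16:00-17:00.
No common window is at least 90 minutes long.

none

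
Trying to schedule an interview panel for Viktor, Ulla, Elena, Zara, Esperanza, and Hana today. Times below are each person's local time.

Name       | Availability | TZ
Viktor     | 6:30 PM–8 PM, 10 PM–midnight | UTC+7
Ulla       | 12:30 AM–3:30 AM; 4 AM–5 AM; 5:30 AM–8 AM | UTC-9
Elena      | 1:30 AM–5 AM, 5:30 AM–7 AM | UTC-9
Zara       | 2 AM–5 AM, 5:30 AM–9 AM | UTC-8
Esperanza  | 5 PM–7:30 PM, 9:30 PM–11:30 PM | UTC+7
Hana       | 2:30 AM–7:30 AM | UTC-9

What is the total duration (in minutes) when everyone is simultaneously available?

120

Viktor in UTC: 11:30-13:00, 15:00-17:00 (subtract 7h to convert from UTC+7).
Ulla in UTC: 09:30-12:30, 13:00-14:00, 14:30-17:00 (add 9h to convert from UTC-9).
Elena in UTC: 10:30-14:00, 14:30-16:00 (add 9h to convert from UTC-9).
Zara in UTC: 10:00-13:00, 13:30-17:00 (add 8h to convert from UTC-8).
Esperanza in UTC: 10:00-12:30, 14:30-16:30 (subtract 7h to convert from UTC+7).
Hana in UTC: 11:30-16:30 (add 9h to convert from UTC-9).
Viktor ∩ Ulla: 11:30-12:30, 15:00-17:00.
Viktor ∩ Ulla ∩ Elena: 11:30-12:30, 15:00-16:00.
Viktor ∩ Ulla ∩ Elena ∩ Zara: 11:30-12:30, 15:00-16:00.
Viktor ∩ Ulla ∩ Elena ∩ Zara ∩ Esperanza: 11:30-12:30, 15:00-16:00.
Viktor ∩ Ulla ∩ Elena ∩ Zara ∩ Esperanza ∩ Hana: 11:30-12:30, 15:00-16:00.
Summing the common windows: 60 + 60 = 120 minutes.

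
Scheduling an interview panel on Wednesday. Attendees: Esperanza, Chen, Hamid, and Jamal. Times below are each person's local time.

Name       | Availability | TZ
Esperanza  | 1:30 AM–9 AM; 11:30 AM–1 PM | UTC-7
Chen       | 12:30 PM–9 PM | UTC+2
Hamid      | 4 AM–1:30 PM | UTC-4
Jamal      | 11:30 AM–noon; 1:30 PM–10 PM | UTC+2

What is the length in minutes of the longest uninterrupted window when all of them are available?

270

Esperanza in UTC: 08:30-16:00, 18:30-20:00 (add 7h to convert from UTC-7).
Chen in UTC: 10:30-19:00 (subtract 2h to convert from UTC+2).
Hamid in UTC: 08:00-17:30 (add 4h to convert from UTC-4).
Jamal in UTC: 09:30-10:00, 11:30-20:00 (subtract 2h to convert from UTC+2).
Esperanza ∩ Chen: 10:30-16:00, 18:30-19:00.
Esperanza ∩ Chen ∩ Hamid: 10:30-16:00.
Esperanza ∩ Chen ∩ Hamid ∩ Jamal: 11:30-16:00.
So the common availability across everyone is 11:30-16:00.
The longest is 11:30-16:00 at 270 minutes.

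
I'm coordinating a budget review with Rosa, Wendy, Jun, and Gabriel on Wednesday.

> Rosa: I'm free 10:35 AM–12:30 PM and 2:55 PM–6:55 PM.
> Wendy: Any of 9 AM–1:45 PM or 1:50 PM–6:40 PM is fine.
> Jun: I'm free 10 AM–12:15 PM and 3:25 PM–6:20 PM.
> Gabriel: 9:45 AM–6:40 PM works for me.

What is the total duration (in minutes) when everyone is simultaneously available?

Rosa ∩ Wendy: 10:35-12:30, 14:55-18:40.
Rosa ∩ Wendy ∩ Jun: 10:35-12:15, 15:25-18:20.
Rosa ∩ Wendy ∩ Jun ∩ Gabriel: 10:35-12:15, 15:25-18:20.
Summing the common windows: 100 + 175 = 275 minutes.

275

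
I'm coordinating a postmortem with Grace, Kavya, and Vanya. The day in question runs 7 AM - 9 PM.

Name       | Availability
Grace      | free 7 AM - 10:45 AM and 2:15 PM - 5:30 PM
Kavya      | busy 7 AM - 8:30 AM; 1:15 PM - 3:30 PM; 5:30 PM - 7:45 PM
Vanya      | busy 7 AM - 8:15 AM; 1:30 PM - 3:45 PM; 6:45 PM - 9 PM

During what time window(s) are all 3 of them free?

08:30-10:45, 15:45-17:30

Grace free: 07:00-10:45, 14:15-17:30.
Kavya free: 08:30-13:15, 15:30-17:30, 19:45-21:00 (invert busy blocks within the working day).
Vanya free: 08:15-13:30, 15:45-18:45 (invert busy blocks within the working day).
Grace ∩ Kavya: 08:30-10:45, 15:30-17:30.
Grace ∩ Kavya ∩ Vanya: 08:30-10:45, 15:45-17:30.
Those are the intersection windows.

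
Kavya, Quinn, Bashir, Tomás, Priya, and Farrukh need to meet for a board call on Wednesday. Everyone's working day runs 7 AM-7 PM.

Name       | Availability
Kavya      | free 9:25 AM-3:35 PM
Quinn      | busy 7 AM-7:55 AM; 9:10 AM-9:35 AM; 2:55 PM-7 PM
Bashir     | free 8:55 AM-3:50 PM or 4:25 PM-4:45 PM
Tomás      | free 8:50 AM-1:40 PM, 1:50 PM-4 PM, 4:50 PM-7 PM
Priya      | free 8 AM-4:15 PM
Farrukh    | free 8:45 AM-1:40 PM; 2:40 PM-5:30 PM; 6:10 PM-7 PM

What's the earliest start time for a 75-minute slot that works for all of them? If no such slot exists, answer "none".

Kavya free: 09:25-15:35.
Quinn free: 07:55-09:10, 09:35-14:55 (invert busy blocks within the working day).
Bashir free: 08:55-15:50, 16:25-16:45.
Tomás free: 08:50-13:40, 13:50-16:00, 16:50-19:00.
Priya free: 08:00-16:15.
Farrukh free: 08:45-13:40, 14:40-17:30, 18:10-19:00.
Kavya ∩ Quinn: 09:35-14:55.
Kavya ∩ Quinn ∩ Bashir: 09:35-14:55.
Kavya ∩ Quinn ∩ Bashir ∩ Tomás: 09:35-13:40, 13:50-14:55.
Kavya ∩ Quinn ∩ Bashir ∩ Tomás ∩ Priya: 09:35-13:40, 13:50-14:55.
Kavya ∩ Quinn ∩ Bashir ∩ Tomás ∩ Priya ∩ Farrukh: 09:35-13:40, 14:40-14:55.
The first common window of at least 75 minutes is 09:35-13:40, so the earliest start is 09:35.

09:35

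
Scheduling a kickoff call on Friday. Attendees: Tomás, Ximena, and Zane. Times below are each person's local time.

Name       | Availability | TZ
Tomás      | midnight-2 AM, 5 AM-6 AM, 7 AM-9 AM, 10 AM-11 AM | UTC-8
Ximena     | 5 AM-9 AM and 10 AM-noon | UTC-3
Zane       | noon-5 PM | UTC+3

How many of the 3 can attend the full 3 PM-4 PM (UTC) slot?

1

Tomás in UTC: 08:00-10:00, 13:00-14:00, 15:00-17:00, 18:00-19:00 (add 8h to convert from UTC-8).
Ximena in UTC: 08:00-12:00, 13:00-15:00 (add 3h to convert from UTC-3).
Zane in UTC: 09:00-14:00 (subtract 3h to convert from UTC+3).
Tomás can make the full 15:00-16:00 slot — that's 1.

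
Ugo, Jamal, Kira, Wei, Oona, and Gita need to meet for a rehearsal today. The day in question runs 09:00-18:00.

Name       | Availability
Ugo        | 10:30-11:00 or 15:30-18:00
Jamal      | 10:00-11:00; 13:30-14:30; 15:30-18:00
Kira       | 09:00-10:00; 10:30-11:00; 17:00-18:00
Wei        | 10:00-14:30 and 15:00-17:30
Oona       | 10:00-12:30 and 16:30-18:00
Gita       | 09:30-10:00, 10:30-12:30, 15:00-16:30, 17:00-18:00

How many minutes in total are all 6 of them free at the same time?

60

Ugo ∩ Jamal: 10:30-11:00, 15:30-18:00.
Ugo ∩ Jamal ∩ Kira: 10:30-11:00, 17:00-18:00.
Ugo ∩ Jamal ∩ Kira ∩ Wei: 10:30-11:00, 17:00-17:30.
Ugo ∩ Jamal ∩ Kira ∩ Wei ∩ Oona: 10:30-11:00, 17:00-17:30.
Ugo ∩ Jamal ∩ Kira ∩ Wei ∩ Oona ∩ Gita: 10:30-11:00, 17:00-17:30.
Those are the intersection windows.
Summing the common windows: 30 + 30 = 60 minutes.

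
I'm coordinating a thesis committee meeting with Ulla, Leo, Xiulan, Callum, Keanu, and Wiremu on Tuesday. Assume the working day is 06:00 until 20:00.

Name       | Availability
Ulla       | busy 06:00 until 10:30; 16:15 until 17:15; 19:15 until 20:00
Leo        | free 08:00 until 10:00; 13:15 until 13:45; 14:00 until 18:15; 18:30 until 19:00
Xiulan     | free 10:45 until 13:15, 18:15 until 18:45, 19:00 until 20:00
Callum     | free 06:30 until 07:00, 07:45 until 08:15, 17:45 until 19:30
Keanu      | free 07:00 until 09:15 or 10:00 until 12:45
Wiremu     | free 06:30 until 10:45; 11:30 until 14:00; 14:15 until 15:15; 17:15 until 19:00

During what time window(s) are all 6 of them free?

none

Ulla free: 10:30-16:15, 17:15-19:15 (invert busy blocks within the working day).
Leo free: 08:00-10:00, 13:15-13:45, 14:00-18:15, 18:30-19:00.
Xiulan free: 10:45-13:15, 18:15-18:45, 19:00-20:00.
Callum free: 06:30-07:00, 07:45-08:15, 17:45-19:30.
Keanu free: 07:00-09:15, 10:00-12:45.
Wiremu free: 06:30-10:45, 11:30-14:00, 14:15-15:15, 17:15-19:00.
Ulla ∩ Leo: 13:15-13:45, 14:00-16:15, 17:15-18:15, 18:30-19:00.
Ulla ∩ Leo ∩ Xiulan: 18:30-18:45.
Ulla ∩ Leo ∩ Xiulan ∩ Callum: 18:30-18:45.
Ulla ∩ Leo ∩ Xiulan ∩ Callum ∩ Keanu: ∅.
Ulla ∩ Leo ∩ Xiulan ∩ Callum ∩ Keanu ∩ Wiremu: ∅.
There is no time when everyone is free.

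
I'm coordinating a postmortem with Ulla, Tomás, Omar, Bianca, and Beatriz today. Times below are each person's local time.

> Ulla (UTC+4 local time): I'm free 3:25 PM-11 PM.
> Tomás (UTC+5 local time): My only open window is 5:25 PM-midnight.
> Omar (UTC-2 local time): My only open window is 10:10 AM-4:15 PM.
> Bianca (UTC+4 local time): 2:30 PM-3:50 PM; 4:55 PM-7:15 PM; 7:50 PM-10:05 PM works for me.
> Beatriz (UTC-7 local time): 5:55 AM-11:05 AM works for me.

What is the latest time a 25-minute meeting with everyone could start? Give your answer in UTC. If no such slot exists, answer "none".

17:40

Ulla in UTC: 11:25-19:00 (subtract 4h to convert from UTC+4).
Tomás in UTC: 12:25-19:00 (subtract 5h to convert from UTC+5).
Omar in UTC: 12:10-18:15 (add 2h to convert from UTC-2).
Bianca in UTC: 10:30-11:50, 12:55-15:15, 15:50-18:05 (subtract 4h to convert from UTC+4).
Beatriz in UTC: 12:55-18:05 (add 7h to convert from UTC-7).
Ulla ∩ Tomás: 12:25-19:00.
Ulla ∩ Tomás ∩ Omar: 12:25-18:15.
Ulla ∩ Tomás ∩ Omar ∩ Bianca: 12:55-15:15, 15:50-18:05.
Ulla ∩ Tomás ∩ Omar ∩ Bianca ∩ Beatriz: 12:55-15:15, 15:50-18:05.
So the common availability across everyone is 12:55-15:15, 15:50-18:05.
The last common window of at least 25 minutes is 15:50-18:05; a 25-minute meeting can start as late as 17:40 and still end by 18:05.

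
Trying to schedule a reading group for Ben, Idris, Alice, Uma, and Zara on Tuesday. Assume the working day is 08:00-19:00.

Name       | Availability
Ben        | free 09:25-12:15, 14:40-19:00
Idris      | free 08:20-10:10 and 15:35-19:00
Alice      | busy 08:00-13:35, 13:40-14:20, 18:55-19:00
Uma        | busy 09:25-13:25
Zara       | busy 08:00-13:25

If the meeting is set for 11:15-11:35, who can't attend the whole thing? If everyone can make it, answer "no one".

Alice, Idris, Uma, Zara

Ben free: 09:25-12:15, 14:40-19:00.
Idris free: 08:20-10:10, 15:35-19:00.
Alice free: 13:35-13:40, 14:20-18:55 (invert busy blocks within the working day).
Uma free: 08:00-09:25, 13:25-19:00 (invert busy blocks within the working day).
Zara free: 13:25-19:00 (invert busy blocks within the working day).
Ben: free for 11:15-11:35. Idris: not fully free for 11:15-11:35. Alice: not fully free for 11:15-11:35. Uma: not fully free for 11:15-11:35. Zara: not fully free for 11:15-11:35.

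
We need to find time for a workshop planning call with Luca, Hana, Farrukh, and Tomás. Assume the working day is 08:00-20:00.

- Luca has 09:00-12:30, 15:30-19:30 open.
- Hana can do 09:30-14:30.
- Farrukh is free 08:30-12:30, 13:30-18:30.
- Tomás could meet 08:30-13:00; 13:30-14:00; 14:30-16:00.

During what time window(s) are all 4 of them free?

Luca ∩ Hana: 09:30-12:30.
Luca ∩ Hana ∩ Farrukh: 09:30-12:30.
Luca ∩ Hana ∩ Farrukh ∩ Tomás: 09:30-12:30.
So the common availability across everyone is 09:30-12:30.

09:30-12:30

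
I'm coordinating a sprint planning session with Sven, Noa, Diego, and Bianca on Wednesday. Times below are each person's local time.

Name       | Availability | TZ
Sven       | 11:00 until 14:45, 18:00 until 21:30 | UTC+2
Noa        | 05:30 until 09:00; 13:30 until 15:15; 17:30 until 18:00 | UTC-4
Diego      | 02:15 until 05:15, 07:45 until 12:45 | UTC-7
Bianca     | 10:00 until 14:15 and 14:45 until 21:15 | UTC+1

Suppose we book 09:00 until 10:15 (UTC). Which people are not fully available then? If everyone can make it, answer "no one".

Diego, Noa

Sven in UTC: 09:00-12:45, 16:00-19:30 (subtract 2h to convert from UTC+2).
Noa in UTC: 09:30-13:00, 17:30-19:15, 21:30-22:00 (add 4h to convert from UTC-4).
Diego in UTC: 09:15-12:15, 14:45-19:45 (add 7h to convert from UTC-7).
Bianca in UTC: 09:00-13:15, 13:45-20:15 (subtract 1h to convert from UTC+1).
Sven: free for 09:00-10:15. Noa: not fully free for 09:00-10:15. Diego: not fully free for 09:00-10:15. Bianca: free for 09:00-10:15.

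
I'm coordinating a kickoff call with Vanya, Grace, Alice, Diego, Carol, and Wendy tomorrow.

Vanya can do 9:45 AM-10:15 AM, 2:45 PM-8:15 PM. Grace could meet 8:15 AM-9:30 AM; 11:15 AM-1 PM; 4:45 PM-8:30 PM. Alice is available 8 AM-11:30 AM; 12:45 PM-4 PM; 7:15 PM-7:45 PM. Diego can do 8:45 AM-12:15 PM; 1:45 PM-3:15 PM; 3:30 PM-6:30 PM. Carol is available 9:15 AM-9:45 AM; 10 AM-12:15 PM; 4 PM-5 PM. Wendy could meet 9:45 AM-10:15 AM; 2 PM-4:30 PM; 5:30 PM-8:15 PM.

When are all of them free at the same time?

none

Vanya ∩ Grace: 16:45-20:15.
Vanya ∩ Grace ∩ Alice: 19:15-19:45.
Vanya ∩ Grace ∩ Alice ∩ Diego: ∅.
Vanya ∩ Grace ∩ Alice ∩ Diego ∩ Carol: ∅.
Vanya ∩ Grace ∩ Alice ∩ Diego ∩ Carol ∩ Wendy: ∅.
There is no time when everyone is free.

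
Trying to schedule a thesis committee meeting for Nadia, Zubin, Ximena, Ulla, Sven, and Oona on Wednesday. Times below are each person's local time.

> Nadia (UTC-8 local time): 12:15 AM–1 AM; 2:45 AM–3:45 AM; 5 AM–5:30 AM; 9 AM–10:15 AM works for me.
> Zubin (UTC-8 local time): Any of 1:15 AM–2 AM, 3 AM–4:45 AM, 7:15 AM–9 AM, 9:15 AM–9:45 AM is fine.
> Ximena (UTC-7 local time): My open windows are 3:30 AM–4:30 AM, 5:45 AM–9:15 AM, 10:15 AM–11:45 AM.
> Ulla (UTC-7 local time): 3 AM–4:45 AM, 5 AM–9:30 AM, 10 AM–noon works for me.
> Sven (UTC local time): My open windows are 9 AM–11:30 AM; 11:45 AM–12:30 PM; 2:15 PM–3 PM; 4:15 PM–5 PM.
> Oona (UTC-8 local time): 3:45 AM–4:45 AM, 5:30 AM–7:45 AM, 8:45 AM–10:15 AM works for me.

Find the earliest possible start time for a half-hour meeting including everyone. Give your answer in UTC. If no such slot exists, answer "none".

none

Nadia in UTC: 08:15-09:00, 10:45-11:45, 13:00-13:30, 17:00-18:15 (add 8h to convert from UTC-8).
Zubin in UTC: 09:15-10:00, 11:00-12:45, 15:15-17:00, 17:15-17:45 (add 8h to convert from UTC-8).
Ximena in UTC: 10:30-11:30, 12:45-16:15, 17:15-18:45 (add 7h to convert from UTC-7).
Ulla in UTC: 10:00-11:45, 12:00-16:30, 17:00-19:00 (add 7h to convert from UTC-7).
Sven in UTC: 09:00-11:30, 11:45-12:30, 14:15-15:00, 16:15-17:00.
Oona in UTC: 11:45-12:45, 13:30-15:45, 16:45-18:15 (add 8h to convert from UTC-8).
Nadia ∩ Zubin: 11:00-11:45, 17:15-17:45.
Nadia ∩ Zubin ∩ Ximena: 11:00-11:30, 17:15-17:45.
Nadia ∩ Zubin ∩ Ximena ∩ Ulla: 11:00-11:30, 17:15-17:45.
Nadia ∩ Zubin ∩ Ximena ∩ Ulla ∩ Sven: 11:00-11:30.
Nadia ∩ Zubin ∩ Ximena ∩ Ulla ∩ Sven ∩ Oona: ∅.
There is no time when everyone is free.
No common window is at least 30 minutes long.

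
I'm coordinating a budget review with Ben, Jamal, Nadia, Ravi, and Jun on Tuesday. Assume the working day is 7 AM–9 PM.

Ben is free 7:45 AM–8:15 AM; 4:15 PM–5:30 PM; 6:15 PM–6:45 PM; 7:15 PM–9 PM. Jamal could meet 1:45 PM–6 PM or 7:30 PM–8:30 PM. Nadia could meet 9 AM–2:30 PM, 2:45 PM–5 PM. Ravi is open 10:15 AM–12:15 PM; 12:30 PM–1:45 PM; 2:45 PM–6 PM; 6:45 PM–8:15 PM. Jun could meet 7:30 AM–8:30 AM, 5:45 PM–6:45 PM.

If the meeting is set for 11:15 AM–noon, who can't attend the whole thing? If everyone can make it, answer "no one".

Ben: not fully free for 11:15-12:00. Jamal: not fully free for 11:15-12:00. Nadia: free for 11:15-12:00. Ravi: free for 11:15-12:00. Jun: not fully free for 11:15-12:00.

Ben, Jamal, Jun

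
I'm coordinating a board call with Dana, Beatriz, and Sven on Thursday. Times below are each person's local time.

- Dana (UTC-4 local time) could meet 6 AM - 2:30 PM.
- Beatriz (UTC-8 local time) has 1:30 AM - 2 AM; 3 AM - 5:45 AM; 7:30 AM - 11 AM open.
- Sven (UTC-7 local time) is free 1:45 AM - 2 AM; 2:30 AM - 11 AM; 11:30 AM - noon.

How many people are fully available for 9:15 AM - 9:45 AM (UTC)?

Dana in UTC: 10:00-18:30 (add 4h to convert from UTC-4).
Beatriz in UTC: 09:30-10:00, 11:00-13:45, 15:30-19:00 (add 8h to convert from UTC-8).
Sven in UTC: 08:45-09:00, 09:30-18:00, 18:30-19:00 (add 7h to convert from UTC-7).
nobody can make the full 09:15-09:45 slot — that's 0.

0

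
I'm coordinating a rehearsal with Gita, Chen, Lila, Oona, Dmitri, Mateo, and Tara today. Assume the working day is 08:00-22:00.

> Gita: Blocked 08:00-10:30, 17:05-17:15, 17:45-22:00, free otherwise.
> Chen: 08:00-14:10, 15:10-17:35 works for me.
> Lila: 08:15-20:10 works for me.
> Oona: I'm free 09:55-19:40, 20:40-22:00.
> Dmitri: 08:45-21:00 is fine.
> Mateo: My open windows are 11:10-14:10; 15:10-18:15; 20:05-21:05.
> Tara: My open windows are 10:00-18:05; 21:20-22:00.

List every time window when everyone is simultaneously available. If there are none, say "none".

Gita free: 10:30-17:05, 17:15-17:45 (invert busy blocks within the working day).
Chen free: 08:00-14:10, 15:10-17:35.
Lila free: 08:15-20:10.
Oona free: 09:55-19:40, 20:40-22:00.
Dmitri free: 08:45-21:00.
Mateo free: 11:10-14:10, 15:10-18:15, 20:05-21:05.
Tara free: 10:00-18:05, 21:20-22:00.
Gita ∩ Chen: 10:30-14:10, 15:10-17:05, 17:15-17:35.
Gita ∩ Chen ∩ Lila: 10:30-14:10, 15:10-17:05, 17:15-17:35.
Gita ∩ Chen ∩ Lila ∩ Oona: 10:30-14:10, 15:10-17:05, 17:15-17:35.
Gita ∩ Chen ∩ Lila ∩ Oona ∩ Dmitri: 10:30-14:10, 15:10-17:05, 17:15-17:35.
Gita ∩ Chen ∩ Lila ∩ Oona ∩ Dmitri ∩ Mateo: 11:10-14:10, 15:10-17:05, 17:15-17:35.
Gita ∩ Chen ∩ Lila ∩ Oona ∩ Dmitri ∩ Mateo ∩ Tara: 11:10-14:10, 15:10-17:05, 17:15-17:35.
So the common availability across everyone is 11:10-14:10, 15:10-17:05, 17:15-17:35.

11:10-14:10, 15:10-17:05, 17:15-17:35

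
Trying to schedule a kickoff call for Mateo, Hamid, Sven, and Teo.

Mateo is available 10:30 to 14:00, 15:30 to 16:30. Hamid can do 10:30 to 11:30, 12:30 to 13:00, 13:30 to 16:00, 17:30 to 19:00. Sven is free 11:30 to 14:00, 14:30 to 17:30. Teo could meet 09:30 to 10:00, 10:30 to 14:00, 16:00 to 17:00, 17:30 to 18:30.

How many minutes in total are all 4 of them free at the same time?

Mateo ∩ Hamid: 10:30-11:30, 12:30-13:00, 13:30-14:00, 15:30-16:00.
Mateo ∩ Hamid ∩ Sven: 12:30-13:00, 13:30-14:00, 15:30-16:00.
Mateo ∩ Hamid ∩ Sven ∩ Teo: 12:30-13:00, 13:30-14:00.
Summing the common windows: 30 + 30 = 60 minutes.

60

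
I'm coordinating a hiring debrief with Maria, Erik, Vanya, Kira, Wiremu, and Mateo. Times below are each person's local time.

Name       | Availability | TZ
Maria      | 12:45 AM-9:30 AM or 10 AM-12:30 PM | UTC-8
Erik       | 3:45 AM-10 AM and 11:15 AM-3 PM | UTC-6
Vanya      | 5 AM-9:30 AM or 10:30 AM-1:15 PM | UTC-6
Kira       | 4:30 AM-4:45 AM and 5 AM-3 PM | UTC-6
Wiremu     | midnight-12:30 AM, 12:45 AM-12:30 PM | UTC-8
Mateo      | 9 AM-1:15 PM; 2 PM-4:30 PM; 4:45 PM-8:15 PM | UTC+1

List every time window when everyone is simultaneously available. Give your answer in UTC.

11:00-12:15, 13:00-15:30, 17:15-17:30, 18:00-19:15

Maria in UTC: 08:45-17:30, 18:00-20:30 (add 8h to convert from UTC-8).
Erik in UTC: 09:45-16:00, 17:15-21:00 (add 6h to convert from UTC-6).
Vanya in UTC: 11:00-15:30, 16:30-19:15 (add 6h to convert from UTC-6).
Kira in UTC: 10:30-10:45, 11:00-21:00 (add 6h to convert from UTC-6).
Wiremu in UTC: 08:00-08:30, 08:45-20:30 (add 8h to convert from UTC-8).
Mateo in UTC: 08:00-12:15, 13:00-15:30, 15:45-19:15 (subtract 1h to convert from UTC+1).
Maria ∩ Erik: 09:45-16:00, 17:15-17:30, 18:00-20:30.
Maria ∩ Erik ∩ Vanya: 11:00-15:30, 17:15-17:30, 18:00-19:15.
Maria ∩ Erik ∩ Vanya ∩ Kira: 11:00-15:30, 17:15-17:30, 18:00-19:15.
Maria ∩ Erik ∩ Vanya ∩ Kira ∩ Wiremu: 11:00-15:30, 17:15-17:30, 18:00-19:15.
Maria ∩ Erik ∩ Vanya ∩ Kira ∩ Wiremu ∩ Mateo: 11:00-12:15, 13:00-15:30, 17:15-17:30, 18:00-19:15.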